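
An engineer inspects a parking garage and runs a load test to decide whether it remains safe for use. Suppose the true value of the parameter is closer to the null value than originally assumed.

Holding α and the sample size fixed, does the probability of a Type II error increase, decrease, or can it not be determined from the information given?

A smaller true effect puts the Ha sampling distribution closer to H₀, so more of it falls in the non-rejection region.

It increases.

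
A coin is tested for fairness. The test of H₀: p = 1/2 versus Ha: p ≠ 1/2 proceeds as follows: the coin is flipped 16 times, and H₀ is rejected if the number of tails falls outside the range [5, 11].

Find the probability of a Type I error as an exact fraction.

The significance level is the null-hypothesis probability of the rejection region {≤4} ∪ {≥12}.
By symmetry, α = 2·P(Y ≤ 4) = 2·(1 + 16 + 120 + 560 + 1820)/65536 = 5034/65536 = 2517/32768.

2517/32768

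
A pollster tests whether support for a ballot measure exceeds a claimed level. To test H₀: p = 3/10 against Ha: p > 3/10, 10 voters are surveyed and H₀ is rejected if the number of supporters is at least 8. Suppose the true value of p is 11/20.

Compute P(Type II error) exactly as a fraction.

A Type II error is failing to reject when Ha holds: with p = 11/20, β = P(Y ≤ 7).
Equivalently, β = 1 − P(Y ≥ 8) = 2305127290491/2560000000000.

2305127290491/2560000000000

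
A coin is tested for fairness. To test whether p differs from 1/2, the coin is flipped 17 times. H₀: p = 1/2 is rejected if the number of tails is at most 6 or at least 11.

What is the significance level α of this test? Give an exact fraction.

α = P(S ≤ 6 or S ≥ 11 | p = 1/2), S ~ Binomial(17, 1/2).
Each tail has probability (1 + 17 + 136 + 680 + 2380 + 6188 + 12376)/131072; doubling gives α = 43556/131072 = 10889/32768.

10889/32768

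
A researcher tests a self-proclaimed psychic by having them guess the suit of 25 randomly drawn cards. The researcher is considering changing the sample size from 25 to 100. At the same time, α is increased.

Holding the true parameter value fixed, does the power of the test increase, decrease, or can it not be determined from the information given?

It increases.

More data shrinks sampling variability; the test statistic under Ha concentrates further from the null value, making rejection more likely. Relaxing α lowers the evidence threshold; under Ha, outcomes that previously fell short now trigger rejection. Both changes push β in the same direction.
Since power = 1 − β and β decreases, power increases.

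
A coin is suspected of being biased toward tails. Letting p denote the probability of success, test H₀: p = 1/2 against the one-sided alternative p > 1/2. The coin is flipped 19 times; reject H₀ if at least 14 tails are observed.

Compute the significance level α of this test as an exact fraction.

α = P(reject H₀ | H₀ true) = P(K ≥ 14 | p = 1/2), with K ~ Binomial(19, 1/2).
P(K ≥ 14) = [C(19,14) + C(19,15) + C(19,16) + C(19,17) + C(19,18) + C(19,19)] / 2^19 = (11628 + 3876 + 969 + 171 + 19 + 1) / 524288 = 16664/524288 = 2083/65536.

2083/65536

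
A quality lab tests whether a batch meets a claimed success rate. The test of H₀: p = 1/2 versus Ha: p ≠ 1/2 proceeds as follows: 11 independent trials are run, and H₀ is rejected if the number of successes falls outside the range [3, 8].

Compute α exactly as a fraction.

67/1024

The significance level is the null-hypothesis probability of the rejection region {≤2} ∪ {≥9}.
Each tail has probability (1 + 11 + 55)/2048; doubling gives α = 134/2048 = 67/1024.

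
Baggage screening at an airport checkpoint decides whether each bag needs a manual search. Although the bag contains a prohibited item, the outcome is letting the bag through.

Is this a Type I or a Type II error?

The null hypothesis here is that the bag contains no prohibited items.
'Letting the bag through' corresponds to failing to reject H₀.
H₀ was not rejected but H₀ is false — a Type II error (false negative).

Type II error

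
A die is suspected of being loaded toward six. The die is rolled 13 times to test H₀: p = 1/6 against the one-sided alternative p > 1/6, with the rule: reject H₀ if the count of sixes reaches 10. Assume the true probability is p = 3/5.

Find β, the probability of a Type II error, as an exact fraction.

Under the alternative p = 3/5, X ~ Binomial(13, 3/5); β is the probability the test does not reject, P(X < 10).
Adding the binomial probabilities P(X=0)+…+P(X=9) at p = 3/5 gives 202983472/244140625.

202983472/244140625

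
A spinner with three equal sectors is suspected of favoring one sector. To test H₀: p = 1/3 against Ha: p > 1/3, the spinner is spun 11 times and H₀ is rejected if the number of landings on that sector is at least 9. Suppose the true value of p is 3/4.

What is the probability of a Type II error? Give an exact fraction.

A Type II error is failing to reject when Ha holds: with p = 3/4, β = P(Y ≤ 8).
Adding the binomial probabilities P(Y=0)+…+P(Y=8) at p = 3/4 gives 2285053/4194304.

2285053/4194304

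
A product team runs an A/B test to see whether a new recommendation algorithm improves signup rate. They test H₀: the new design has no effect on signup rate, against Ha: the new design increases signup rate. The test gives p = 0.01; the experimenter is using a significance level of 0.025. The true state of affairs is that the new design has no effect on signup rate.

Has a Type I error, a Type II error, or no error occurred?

Type I error

Since p = 0.01 < α = 0.025, H₀ is rejected.
H₀ is true (actually the new design has no effect on signup rate).
Rejecting a true H₀ is a Type I error.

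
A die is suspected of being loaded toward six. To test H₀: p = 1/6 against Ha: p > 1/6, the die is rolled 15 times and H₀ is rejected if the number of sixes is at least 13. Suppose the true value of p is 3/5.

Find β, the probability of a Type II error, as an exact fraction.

29690124488/30517578125

A Type II error is failing to reject when Ha holds: with p = 3/5, β = P(Y ≤ 12).
Adding the binomial probabilities P(Y=0)+…+P(Y=12) at p = 3/5 gives 29690124488/30517578125.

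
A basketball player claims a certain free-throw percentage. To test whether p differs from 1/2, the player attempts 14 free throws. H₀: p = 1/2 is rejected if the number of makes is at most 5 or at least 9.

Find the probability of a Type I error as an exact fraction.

3473/8192

Under H₀, X ~ Binomial(14, 1/2); α is the probability of landing in either tail, P(X ≤ 5) + P(X ≥ 9).
By symmetry, α = 2·P(X ≤ 5) = 2·(1 + 14 + 91 + 364 + 1001 + 2002)/16384 = 6946/16384 = 3473/8192.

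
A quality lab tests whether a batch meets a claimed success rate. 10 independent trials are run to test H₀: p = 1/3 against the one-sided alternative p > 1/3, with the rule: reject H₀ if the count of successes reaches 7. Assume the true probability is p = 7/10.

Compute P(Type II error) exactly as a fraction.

218993301/625000000

A Type II error is failing to reject when Ha holds: with p = 7/10, β = P(S ≤ 6).
Summing C(10,j)·(7/10)^j·(3/10)^{10-j} for j = 0..6 gives 218993301/625000000.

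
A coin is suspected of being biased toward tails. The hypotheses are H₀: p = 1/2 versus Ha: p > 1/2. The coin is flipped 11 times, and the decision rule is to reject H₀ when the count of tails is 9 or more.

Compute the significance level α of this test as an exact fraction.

67/2048

Under H₀, S ~ Binomial(11, 1/2), and α = P(S ≥ 9).
That's C(11,9) + C(11,10) + C(11,11) over 2^11, i.e. (55 + 11 + 1)/2048 = 67/2048.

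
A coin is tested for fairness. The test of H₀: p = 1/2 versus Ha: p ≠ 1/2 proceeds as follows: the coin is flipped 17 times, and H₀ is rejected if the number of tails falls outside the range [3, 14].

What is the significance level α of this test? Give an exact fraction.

Under H₀, K ~ Binomial(17, 1/2); α is the probability of landing in either tail, P(K ≤ 2) + P(K ≥ 15).
The two tails are symmetric, so α = 2·(1 + 17 + 136)/2^17 = 308/131072 = 77/32768.

77/32768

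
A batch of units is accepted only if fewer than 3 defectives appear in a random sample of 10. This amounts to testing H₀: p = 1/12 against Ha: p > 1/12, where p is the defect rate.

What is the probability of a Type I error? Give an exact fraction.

The significance level is the probability, assuming p = 1/12, of seeing 3 or more defectives in 10 draws.
α = 1 − P(Y ≤ 2) = 1 − 4930254263/5159780352 = 229526089/5159780352.

229526089/5159780352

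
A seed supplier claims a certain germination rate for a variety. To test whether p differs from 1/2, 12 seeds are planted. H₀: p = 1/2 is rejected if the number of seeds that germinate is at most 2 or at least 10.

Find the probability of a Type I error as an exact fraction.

79/2048

The significance level is the null-hypothesis probability of the rejection region {≤2} ∪ {≥10}.
By symmetry, α = 2·P(X ≤ 2) = 2·(1 + 12 + 66)/4096 = 158/4096 = 79/2048.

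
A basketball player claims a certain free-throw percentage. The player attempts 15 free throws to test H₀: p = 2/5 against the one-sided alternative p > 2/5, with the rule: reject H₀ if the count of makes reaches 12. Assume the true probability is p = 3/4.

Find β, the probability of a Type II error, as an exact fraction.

β = P(fail to reject H₀ | Ha true) = P(S ≤ 11 | p = 3/4), S ~ Binomial(15, 3/4).
Adding the binomial probabilities P(S=0)+…+P(S=11) at p = 3/4 gives 144609703/268435456.

144609703/268435456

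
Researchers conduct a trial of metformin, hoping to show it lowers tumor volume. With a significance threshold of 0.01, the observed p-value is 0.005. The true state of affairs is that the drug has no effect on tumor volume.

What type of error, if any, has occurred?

Type I error

The conventional null hypothesis is that the drug has no effect on tumor volume.
Since p = 0.005 < α = 0.01, H₀ is rejected.
H₀ is true (actually the drug has no effect on tumor volume).
Rejecting a true H₀ is a Type I error.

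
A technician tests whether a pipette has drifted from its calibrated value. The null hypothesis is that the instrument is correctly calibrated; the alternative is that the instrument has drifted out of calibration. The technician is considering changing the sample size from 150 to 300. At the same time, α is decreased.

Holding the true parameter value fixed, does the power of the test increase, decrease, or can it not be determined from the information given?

The first change alone would make β decrease; the second alone would make β increase. Which effect dominates depends on the magnitudes, which are not given.
Since power = 1 − β, the effect on power is likewise indeterminate.

Cannot be determined from the information given.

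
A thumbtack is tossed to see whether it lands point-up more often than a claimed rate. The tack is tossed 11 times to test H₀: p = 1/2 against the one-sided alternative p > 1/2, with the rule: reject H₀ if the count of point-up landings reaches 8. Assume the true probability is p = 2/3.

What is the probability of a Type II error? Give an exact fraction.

Under the alternative p = 2/3, K ~ Binomial(11, 2/3); β is the probability the test does not reject, P(K < 8).
Summing C(11,j)·(2/3)^j·(1/3)^{11-j} for j = 0..7 gives 31145/59049.

31145/59049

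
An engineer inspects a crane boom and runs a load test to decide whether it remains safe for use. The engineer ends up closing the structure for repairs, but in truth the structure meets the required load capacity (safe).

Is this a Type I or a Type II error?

Type I error

The null hypothesis here is that the structure meets the required load capacity (safe).
'Closing the structure for repairs' corresponds to rejecting H₀.
H₀ was rejected but H₀ is true — a Type I error (false positive).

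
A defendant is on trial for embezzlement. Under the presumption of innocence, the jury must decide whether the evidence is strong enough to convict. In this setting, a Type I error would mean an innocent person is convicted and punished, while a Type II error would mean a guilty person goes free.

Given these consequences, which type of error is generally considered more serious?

Type I error

The Type I consequence (an innocent person is convicted and punished) is more severe than the Type II consequence (a guilty person goes free).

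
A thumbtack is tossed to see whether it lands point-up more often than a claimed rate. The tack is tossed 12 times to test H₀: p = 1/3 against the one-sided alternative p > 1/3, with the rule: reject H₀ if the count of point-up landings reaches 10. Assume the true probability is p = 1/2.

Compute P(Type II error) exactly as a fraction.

A Type II error is failing to reject when Ha holds: with p = 1/2, β = P(K ≤ 9).
Summing C(12,j)·(1/2)^j·(1/2)^{12-j} for j = 0..9 gives 4017/4096.

4017/4096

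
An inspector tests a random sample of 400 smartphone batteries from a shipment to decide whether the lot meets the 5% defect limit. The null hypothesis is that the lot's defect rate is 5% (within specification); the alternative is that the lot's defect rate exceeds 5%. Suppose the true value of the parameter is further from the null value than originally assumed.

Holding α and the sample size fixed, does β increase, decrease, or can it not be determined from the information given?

It decreases.

The further the true parameter sits from the null value, the more of the Ha sampling distribution falls in the rejection region.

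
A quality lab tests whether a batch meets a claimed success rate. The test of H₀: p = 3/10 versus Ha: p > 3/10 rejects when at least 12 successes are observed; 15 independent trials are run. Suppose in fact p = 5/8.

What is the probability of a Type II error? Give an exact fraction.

Under the alternative p = 5/8, K ~ Binomial(15, 5/8); β is the probability the test does not reject, P(K < 12).
Equivalently, β = 1 − P(K ≥ 12) = 7681591069083/8796093022208.

7681591069083/8796093022208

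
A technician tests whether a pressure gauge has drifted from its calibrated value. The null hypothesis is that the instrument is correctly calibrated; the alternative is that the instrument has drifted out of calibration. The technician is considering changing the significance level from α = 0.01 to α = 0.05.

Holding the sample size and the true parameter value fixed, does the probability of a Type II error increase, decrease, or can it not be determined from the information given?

It decreases.

A larger α widens the rejection region, so when the alternative is true more outcomes lead to rejection — failing to reject becomes less likely.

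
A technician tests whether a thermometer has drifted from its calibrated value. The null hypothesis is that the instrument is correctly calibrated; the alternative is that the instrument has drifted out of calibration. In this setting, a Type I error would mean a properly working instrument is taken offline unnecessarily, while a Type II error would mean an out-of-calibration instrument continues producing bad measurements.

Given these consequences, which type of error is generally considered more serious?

The Type II consequence (an out-of-calibration instrument continues producing bad measurements) is more severe than the Type I consequence (a properly working instrument is taken offline unnecessarily).

Type II error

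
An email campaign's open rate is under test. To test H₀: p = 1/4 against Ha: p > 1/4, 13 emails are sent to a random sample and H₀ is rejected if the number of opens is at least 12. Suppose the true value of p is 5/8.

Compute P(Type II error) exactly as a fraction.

134753406597/137438953472

A Type II error is failing to reject when Ha holds: with p = 5/8, β = P(K ≤ 11).
Equivalently, β = 1 − P(K ≥ 12) = 134753406597/137438953472.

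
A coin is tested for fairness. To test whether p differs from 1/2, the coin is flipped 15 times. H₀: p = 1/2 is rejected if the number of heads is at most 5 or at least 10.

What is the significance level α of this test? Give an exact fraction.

309/1024

Under H₀, K ~ Binomial(15, 1/2); α is the probability of landing in either tail, P(K ≤ 5) + P(K ≥ 10).
By symmetry, α = 2·P(K ≤ 5) = 2·(1 + 15 + 105 + 455 + 1365 + 3003)/32768 = 9888/32768 = 309/1024.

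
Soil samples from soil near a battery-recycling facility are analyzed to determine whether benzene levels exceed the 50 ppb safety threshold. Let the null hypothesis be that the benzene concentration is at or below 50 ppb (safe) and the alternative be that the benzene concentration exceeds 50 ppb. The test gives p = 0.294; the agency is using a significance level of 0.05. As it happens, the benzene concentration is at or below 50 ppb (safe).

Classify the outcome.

Since p = 0.294 ≥ α = 0.05, H₀ is not rejected.
H₀ is true (actually the benzene concentration is at or below 50 ppb (safe)).
The decision matches the true state — no error.

No error (correct decision).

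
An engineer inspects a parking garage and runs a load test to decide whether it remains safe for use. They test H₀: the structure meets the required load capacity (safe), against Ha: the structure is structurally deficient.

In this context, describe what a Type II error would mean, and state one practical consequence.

A Type II error is failing to reject H₀ when H₀ is false.
Here that means keeping the structure open when actually the structure is structurally deficient.

A Type II error would mean concluding that the structure meets the required load capacity (safe) (or at least failing to establish that the structure is structurally deficient) when in fact the structure is structurally deficient. Consequence: a deficient structure remains in service and may fail under load.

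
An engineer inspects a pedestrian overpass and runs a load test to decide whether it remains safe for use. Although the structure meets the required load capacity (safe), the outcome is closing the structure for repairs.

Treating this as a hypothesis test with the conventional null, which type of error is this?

The null hypothesis here is that the structure meets the required load capacity (safe).
'Closing the structure for repairs' corresponds to rejecting H₀.
H₀ was rejected but H₀ is true — a Type I error (false positive).

Type I error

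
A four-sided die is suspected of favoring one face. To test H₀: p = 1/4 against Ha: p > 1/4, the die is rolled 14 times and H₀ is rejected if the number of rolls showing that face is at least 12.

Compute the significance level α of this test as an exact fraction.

431/134217728

α = P(reject H₀ | H₀ true) = P(Y ≥ 12 | p = 1/4), with Y ~ Binomial(14, 1/4).
Adding the binomial terms for j = 12 through 14 with p = 1/4 yields 431/134217728.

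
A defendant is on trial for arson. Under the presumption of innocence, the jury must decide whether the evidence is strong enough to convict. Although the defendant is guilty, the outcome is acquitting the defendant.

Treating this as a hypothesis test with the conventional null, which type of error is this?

The null hypothesis here is that the defendant is innocent.
'Acquitting the defendant' corresponds to failing to reject H₀.
H₀ was not rejected but H₀ is false — a Type II error (false negative).

Type II error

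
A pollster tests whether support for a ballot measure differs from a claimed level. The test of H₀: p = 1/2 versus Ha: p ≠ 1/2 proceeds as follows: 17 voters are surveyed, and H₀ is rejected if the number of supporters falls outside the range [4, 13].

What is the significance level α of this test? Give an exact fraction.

417/32768

The significance level is the null-hypothesis probability of the rejection region {≤3} ∪ {≥14}.
By symmetry, α = 2·P(K ≤ 3) = 2·(1 + 17 + 136 + 680)/131072 = 1668/131072 = 417/32768.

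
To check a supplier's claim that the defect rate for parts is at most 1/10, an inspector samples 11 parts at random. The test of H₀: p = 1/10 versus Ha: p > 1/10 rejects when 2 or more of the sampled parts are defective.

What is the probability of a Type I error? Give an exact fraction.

α = P(reject H₀ | H₀ true) = P(S ≥ 2 | p = 1/10), S ~ Binomial(11, 1/10).
Via the complement, α = 1 − Σ_{j=0}^{1} C(11,j)(1/10)^j(9/10)^{11-j} = 1513215599/5000000000.

1513215599/5000000000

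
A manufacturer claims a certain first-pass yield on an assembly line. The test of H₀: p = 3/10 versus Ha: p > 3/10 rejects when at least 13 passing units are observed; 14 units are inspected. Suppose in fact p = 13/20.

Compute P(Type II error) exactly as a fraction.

A Type II error is failing to reject when Ha holds: with p = 13/20, β = P(K ≤ 12).
Equivalently, β = 1 − P(K ≥ 13) = 1604780863168259917/1638400000000000000.

1604780863168259917/1638400000000000000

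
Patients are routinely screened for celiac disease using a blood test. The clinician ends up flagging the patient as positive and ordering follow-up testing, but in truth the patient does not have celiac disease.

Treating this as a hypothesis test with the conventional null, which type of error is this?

The null hypothesis here is that the patient does not have celiac disease.
'Flagging the patient as positive and ordering follow-up testing' corresponds to rejecting H₀.
H₀ was rejected but H₀ is true — a Type I error (false positive).

Type I error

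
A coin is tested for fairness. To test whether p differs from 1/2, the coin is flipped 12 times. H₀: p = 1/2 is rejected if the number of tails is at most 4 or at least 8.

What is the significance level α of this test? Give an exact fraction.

Under H₀, S ~ Binomial(12, 1/2); α is the probability of landing in either tail, P(S ≤ 4) + P(S ≥ 8).
Each tail has probability (1 + 12 + 66 + 220 + 495)/4096; doubling gives α = 1588/4096 = 397/1024.

397/1024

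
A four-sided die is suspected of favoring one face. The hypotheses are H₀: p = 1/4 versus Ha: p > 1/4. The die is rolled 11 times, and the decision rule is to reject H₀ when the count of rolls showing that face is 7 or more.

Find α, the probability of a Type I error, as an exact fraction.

Under H₀, X ~ Binomial(11, 1/4), and α = P(X ≥ 7).
Summing C(11,j)(1/4)^j(3/4)^{11−j} for j = 7,…,11 gives 15857/2097152.

15857/2097152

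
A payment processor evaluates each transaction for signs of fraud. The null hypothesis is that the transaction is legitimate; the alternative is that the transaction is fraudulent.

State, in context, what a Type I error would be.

A Type I error is rejecting H₀ when H₀ is true.
Here that means blocking the transaction and freezing the card when actually the transaction is legitimate.

A Type I error would mean concluding that the transaction is fraudulent when in fact the transaction is legitimate.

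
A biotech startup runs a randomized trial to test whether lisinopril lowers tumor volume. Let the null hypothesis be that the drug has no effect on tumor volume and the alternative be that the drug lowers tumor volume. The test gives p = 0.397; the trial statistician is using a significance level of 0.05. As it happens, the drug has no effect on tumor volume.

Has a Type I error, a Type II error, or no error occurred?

Since p = 0.397 ≥ α = 0.05, H₀ is not rejected.
H₀ is true (actually the drug has no effect on tumor volume).
The decision matches the true state — no error.

No error (correct decision).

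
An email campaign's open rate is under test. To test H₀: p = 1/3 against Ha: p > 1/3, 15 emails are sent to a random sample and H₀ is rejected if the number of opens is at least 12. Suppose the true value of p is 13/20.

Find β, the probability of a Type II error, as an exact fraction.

6777270377107586237/8192000000000000000

A Type II error is failing to reject when Ha holds: with p = 13/20, β = P(K ≤ 11).
Equivalently, β = 1 − P(K ≥ 12) = 6777270377107586237/8192000000000000000.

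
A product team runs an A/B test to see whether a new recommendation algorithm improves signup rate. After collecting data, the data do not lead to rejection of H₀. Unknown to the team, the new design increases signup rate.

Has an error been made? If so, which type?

The conventional null hypothesis here is that the new design has no effect on signup rate.
H₀ was not rejected, but H₀ is actually false.
Failing to reject a false null hypothesis is a Type II error (false negative).

Type II error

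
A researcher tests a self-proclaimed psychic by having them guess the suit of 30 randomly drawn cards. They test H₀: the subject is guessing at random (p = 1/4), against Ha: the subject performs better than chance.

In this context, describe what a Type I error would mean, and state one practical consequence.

A Type I error is rejecting H₀ when H₀ is true.
Here that means concluding the subject has some ability beyond chance when actually the subject is guessing at random (p = 1/4).

A Type I error would mean concluding that the subject performs better than chance when in fact the subject is guessing at random (p = 1/4). Consequence: a lucky guesser is credited with psychic ability.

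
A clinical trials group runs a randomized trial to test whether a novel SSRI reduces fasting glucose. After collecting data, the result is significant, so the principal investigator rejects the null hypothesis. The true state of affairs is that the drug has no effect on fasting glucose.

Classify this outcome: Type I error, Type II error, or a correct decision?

The conventional null hypothesis here is that the drug has no effect on fasting glucose.
H₀ was rejected, but H₀ is actually true.
Rejecting a true null hypothesis is a Type I error (false positive).

Type I error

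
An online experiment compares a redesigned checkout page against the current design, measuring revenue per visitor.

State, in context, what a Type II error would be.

With the conventional null hypothesis that the new design has no effect on revenue per visitor:
A Type II error is failing to reject H₀ when H₀ is false.
Here that means keeping the current design when actually the new design increases revenue per visitor.

A Type II error would mean concluding that the new design has no effect on revenue per visitor (or at least failing to establish that the new design increases revenue per visitor) when in fact the new design increases revenue per visitor.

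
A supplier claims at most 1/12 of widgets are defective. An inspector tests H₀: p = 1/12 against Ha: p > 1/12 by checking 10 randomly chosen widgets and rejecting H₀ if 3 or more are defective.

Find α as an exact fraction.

The significance level is the probability, assuming p = 1/12, of seeing 3 or more defectives in 10 draws.
Computing the lower-tail complement: 1 − 4930254263/5159780352 = 229526089/5159780352.

229526089/5159780352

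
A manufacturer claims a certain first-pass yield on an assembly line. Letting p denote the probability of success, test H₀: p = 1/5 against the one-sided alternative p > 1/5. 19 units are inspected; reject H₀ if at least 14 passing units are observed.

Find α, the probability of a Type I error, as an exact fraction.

Under H₀, X ~ Binomial(19, 1/5), and α = P(X ≥ 14).
Summing C(19,j)(1/5)^j(4/5)^{19−j} for j = 14,…,19 gives 12964157/19073486328125.

12964157/19073486328125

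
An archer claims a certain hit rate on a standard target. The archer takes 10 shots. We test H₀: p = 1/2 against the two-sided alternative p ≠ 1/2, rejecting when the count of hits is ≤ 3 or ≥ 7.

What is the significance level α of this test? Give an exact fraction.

11/32

Under H₀, X ~ Binomial(10, 1/2); α is the probability of landing in either tail, P(X ≤ 3) + P(X ≥ 7).
The two tails are symmetric, so α = 2·(1 + 10 + 45 + 120)/2^10 = 352/1024 = 11/32.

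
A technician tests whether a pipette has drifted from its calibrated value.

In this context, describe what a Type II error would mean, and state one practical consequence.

With the conventional null hypothesis that the instrument is correctly calibrated:
A Type II error is failing to reject H₀ when H₀ is false.
Here that means leaving the instrument in service when actually the instrument has drifted out of calibration.

A Type II error would mean concluding that the instrument is correctly calibrated (or at least failing to establish that the instrument has drifted out of calibration) when in fact the instrument has drifted out of calibration. Consequence: an out-of-calibration instrument continues producing bad measurements.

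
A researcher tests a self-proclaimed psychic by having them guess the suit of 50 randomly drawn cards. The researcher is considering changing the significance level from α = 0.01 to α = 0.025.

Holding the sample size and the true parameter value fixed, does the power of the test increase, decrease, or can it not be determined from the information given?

It increases.

With a larger α the critical value moves toward the center, so more of the Ha sampling distribution lies in the rejection region.
Since power = 1 − β and β decreases, power increases.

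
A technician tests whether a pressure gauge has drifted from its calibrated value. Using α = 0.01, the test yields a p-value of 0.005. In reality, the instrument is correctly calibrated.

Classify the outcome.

Type I error

The conventional null hypothesis is that the instrument is correctly calibrated.
Since p = 0.005 < α = 0.01, H₀ is rejected.
H₀ is true (actually the instrument is correctly calibrated).
Rejecting a true H₀ is a Type I error.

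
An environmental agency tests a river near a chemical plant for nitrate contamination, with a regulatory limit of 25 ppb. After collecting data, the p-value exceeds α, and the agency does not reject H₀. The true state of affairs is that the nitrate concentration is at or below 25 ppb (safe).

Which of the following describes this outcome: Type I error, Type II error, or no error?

Neither — the decision is correct.

The conventional null hypothesis here is that the nitrate concentration is at or below 25 ppb (safe).
The test retained a true H₀ — the decision matches the true state.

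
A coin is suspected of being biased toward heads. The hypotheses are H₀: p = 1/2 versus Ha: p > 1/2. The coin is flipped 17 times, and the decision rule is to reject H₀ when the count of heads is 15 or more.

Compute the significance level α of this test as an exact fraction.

α = P(reject H₀ | H₀ true) = P(S ≥ 15 | p = 1/2), with S ~ Binomial(17, 1/2).
That's C(17,15) + C(17,16) + C(17,17) over 2^17, i.e. (136 + 17 + 1)/131072 = 154/131072 = 77/65536.

77/65536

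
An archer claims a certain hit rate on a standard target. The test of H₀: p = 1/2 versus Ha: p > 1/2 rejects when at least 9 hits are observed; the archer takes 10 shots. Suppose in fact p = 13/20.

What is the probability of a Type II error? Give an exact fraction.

Under the alternative p = 13/20, S ~ Binomial(10, 13/20); β is the probability the test does not reject, P(S < 9).
Summing C(10,j)·(13/20)^j·(7/20)^{10-j} for j = 0..8 gives 9359826552041/10240000000000.

9359826552041/10240000000000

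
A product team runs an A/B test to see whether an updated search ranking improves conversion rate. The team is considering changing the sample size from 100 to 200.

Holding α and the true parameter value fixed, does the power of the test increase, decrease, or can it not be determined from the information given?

It increases.

A larger sample reduces the standard error, pulling the sampling distribution under Ha further from the non-rejection region.
Since power = 1 − β and β decreases, power increases.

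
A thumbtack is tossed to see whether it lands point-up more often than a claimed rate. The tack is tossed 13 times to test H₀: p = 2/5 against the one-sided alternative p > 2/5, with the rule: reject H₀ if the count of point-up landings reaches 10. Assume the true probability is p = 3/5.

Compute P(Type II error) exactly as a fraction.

202983472/244140625

β = P(fail to reject H₀ | Ha true) = P(X ≤ 9 | p = 3/5), X ~ Binomial(13, 3/5).
Adding the binomial probabilities P(X=0)+…+P(X=9) at p = 3/5 gives 202983472/244140625.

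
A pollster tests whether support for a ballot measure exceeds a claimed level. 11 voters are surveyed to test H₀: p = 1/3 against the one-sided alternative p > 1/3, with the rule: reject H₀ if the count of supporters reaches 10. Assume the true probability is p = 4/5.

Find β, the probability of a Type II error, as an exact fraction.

β = P(fail to reject H₀ | Ha true) = P(X ≤ 9 | p = 4/5), X ~ Binomial(11, 4/5).
Summing C(11,j)·(4/5)^j·(1/5)^{11-j} for j = 0..9 gives 6619897/9765625.

6619897/9765625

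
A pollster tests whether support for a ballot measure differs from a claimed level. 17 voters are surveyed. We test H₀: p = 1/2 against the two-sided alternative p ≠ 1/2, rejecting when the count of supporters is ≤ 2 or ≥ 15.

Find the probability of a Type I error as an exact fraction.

77/32768

The significance level is the null-hypothesis probability of the rejection region {≤2} ∪ {≥15}.
Each tail has probability (1 + 17 + 136)/131072; doubling gives α = 308/131072 = 77/32768.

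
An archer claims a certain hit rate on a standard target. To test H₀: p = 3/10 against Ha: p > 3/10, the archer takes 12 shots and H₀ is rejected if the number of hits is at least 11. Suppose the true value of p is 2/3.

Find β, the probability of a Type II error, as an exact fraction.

β = P(fail to reject H₀ | Ha true) = P(X ≤ 10 | p = 2/3), X ~ Binomial(12, 2/3).
Adding the binomial probabilities P(X=0)+…+P(X=10) at p = 2/3 gives 502769/531441.

502769/531441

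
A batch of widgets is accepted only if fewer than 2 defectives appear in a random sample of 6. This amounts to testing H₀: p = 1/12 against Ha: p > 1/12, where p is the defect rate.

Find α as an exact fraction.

248117/2985984

α = P(reject H₀ | H₀ true) = P(S ≥ 2 | p = 1/12), S ~ Binomial(6, 1/12).
Computing the lower-tail complement: 1 − 2737867/2985984 = 248117/2985984.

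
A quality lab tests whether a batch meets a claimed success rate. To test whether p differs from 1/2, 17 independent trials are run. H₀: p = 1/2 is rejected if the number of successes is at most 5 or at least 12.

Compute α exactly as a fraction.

4701/32768

The significance level is the null-hypothesis probability of the rejection region {≤5} ∪ {≥12}.
By symmetry, α = 2·P(K ≤ 5) = 2·(1 + 17 + 136 + 680 + 2380 + 6188)/131072 = 18804/131072 = 4701/32768.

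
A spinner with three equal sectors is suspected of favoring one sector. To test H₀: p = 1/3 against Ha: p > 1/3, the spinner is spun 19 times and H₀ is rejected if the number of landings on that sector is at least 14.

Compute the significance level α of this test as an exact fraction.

α = P(reject H₀ | H₀ true) = P(K ≥ 14 | p = 1/3), with K ~ Binomial(19, 1/3).
P(K ≥ 14) = Σ_{j=14}^{19} C(19,j)·(1/3)^j·(2/3)^{19-j} = 147529/387420489.

147529/387420489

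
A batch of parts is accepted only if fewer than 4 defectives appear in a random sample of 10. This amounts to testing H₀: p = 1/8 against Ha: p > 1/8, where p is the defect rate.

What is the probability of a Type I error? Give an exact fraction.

The significance level is the probability, assuming p = 1/8, of seeing 4 or more defectives in 10 draws.
Computing the lower-tail complement: 1 − 261063131/268435456 = 7372325/268435456.

7372325/268435456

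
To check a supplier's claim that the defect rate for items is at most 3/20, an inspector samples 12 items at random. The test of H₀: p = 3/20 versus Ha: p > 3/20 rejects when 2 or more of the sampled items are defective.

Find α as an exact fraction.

The significance level is the probability, assuming p = 3/20, of seeing 2 or more defectives in 12 draws.
Via the complement, α = 1 − Σ_{j=0}^{1} C(12,j)(3/20)^j(17/20)^{12-j} = 2279589495695451/4096000000000000.

2279589495695451/4096000000000000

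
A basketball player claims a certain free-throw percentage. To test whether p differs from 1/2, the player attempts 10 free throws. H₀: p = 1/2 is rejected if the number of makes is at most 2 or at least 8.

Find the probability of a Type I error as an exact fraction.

7/64

Under H₀, K ~ Binomial(10, 1/2); α is the probability of landing in either tail, P(K ≤ 2) + P(K ≥ 8).
By symmetry, α = 2·P(K ≤ 2) = 2·(1 + 10 + 45)/1024 = 112/1024 = 7/64.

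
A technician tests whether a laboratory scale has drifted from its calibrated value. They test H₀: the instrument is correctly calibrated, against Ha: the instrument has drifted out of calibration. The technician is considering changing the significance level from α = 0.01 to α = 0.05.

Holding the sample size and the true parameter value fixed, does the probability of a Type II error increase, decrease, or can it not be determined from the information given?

With a larger α the critical value moves toward the center, so more of the Ha sampling distribution lies in the rejection region.

It decreases.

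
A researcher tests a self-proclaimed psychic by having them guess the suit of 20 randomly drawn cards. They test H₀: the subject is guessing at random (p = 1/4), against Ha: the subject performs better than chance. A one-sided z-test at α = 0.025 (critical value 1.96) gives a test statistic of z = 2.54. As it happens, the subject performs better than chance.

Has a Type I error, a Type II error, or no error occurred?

Neither — the decision is correct.

Since z = 2.54 > z* = 1.96, H₀ is rejected.
H₀ is false (actually the subject performs better than chance).
The decision matches the true state — no error.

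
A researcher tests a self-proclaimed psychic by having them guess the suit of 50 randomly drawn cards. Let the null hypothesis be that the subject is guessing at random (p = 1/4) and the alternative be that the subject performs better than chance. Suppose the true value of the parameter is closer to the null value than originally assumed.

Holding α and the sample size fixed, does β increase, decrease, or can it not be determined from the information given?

It increases.

A smaller true effect puts the Ha sampling distribution closer to H₀, so more of it falls in the non-rejection region.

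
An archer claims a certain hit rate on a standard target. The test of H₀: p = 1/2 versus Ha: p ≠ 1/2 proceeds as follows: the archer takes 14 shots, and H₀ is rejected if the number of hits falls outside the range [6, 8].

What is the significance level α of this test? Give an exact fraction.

α = P(Y ≤ 5 or Y ≥ 9 | p = 1/2), Y ~ Binomial(14, 1/2).
By symmetry, α = 2·P(Y ≤ 5) = 2·(1 + 14 + 91 + 364 + 1001 + 2002)/16384 = 6946/16384 = 3473/8192.

3473/8192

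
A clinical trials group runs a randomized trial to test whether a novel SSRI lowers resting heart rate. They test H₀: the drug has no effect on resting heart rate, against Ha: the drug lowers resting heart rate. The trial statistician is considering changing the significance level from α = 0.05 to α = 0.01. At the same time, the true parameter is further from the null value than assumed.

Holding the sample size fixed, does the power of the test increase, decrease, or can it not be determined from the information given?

The first change alone would make β increase; the second alone would make β decrease. Which effect dominates depends on the magnitudes, which are not given.
Since power = 1 − β, the effect on power is likewise indeterminate.

Cannot be determined from the information given.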